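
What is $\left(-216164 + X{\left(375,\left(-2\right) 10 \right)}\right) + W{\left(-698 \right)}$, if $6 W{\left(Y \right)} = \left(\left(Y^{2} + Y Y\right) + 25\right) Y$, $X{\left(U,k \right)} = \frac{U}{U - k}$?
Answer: $- \frac{8972440962}{79} \approx -1.1358 \cdot 10^{8}$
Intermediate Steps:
$W{\left(Y \right)} = \frac{Y \left(25 + 2 Y^{2}\right)}{6}$ ($W{\left(Y \right)} = \frac{\left(\left(Y^{2} + Y Y\right) + 25\right) Y}{6} = \frac{\left(\left(Y^{2} + Y^{2}\right) + 25\right) Y}{6} = \frac{\left(2 Y^{2} + 25\right) Y}{6} = \frac{\left(25 + 2 Y^{2}\right) Y}{6} = \frac{Y \left(25 + 2 Y^{2}\right)}{6}$)
$\left(-216164 + X{\left(375,\left(-2\right) 10 \right)}\right) + W{\left(-698 \right)} = \left(-216164 + \frac{375}{375 - \left(-2\right) 10}\right) + \frac{1}{6} \left(-698\right) \left(25 + 2 \left(-698\right)^{2}\right) = \left(-216164 + \frac{375}{375 - -20}\right) + \frac{1}{6} \left(-698\right) \left(25 + 2 \cdot 487204\right) = \left(-216164 + \frac{375}{375 + 20}\right) + \frac{1}{6} \left(-698\right) \left(25 + 974408\right) = \left(-216164 + \frac{375}{395}\right) + \frac{1}{6} \left(-698\right) 974433 = \left(-216164 + 375 \cdot \frac{1}{395}\right) - 113359039 = \left(-216164 + \frac{75}{79}\right) - 113359039 = - \frac{17076881}{79} - 113359039 = - \frac{8972440962}{79}$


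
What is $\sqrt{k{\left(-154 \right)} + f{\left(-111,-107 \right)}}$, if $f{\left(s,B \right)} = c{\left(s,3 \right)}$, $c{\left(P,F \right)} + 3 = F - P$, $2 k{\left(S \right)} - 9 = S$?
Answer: $\frac{\sqrt{154}}{2} \approx 6.2048$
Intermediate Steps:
$k{\left(S \right)} = \frac{9}{2} + \frac{S}{2}$
$c{\left(P,F \right)} = -3 + F - P$ ($c{\left(P,F \right)} = -3 + \left(F - P\right) = -3 + F - P$)
$f{\left(s,B \right)} = - s$ ($f{\left(s,B \right)} = -3 + 3 - s = - s$)
$\sqrt{k{\left(-154 \right)} + f{\left(-111,-107 \right)}} = \sqrt{\left(\frac{9}{2} + \frac{1}{2} \left(-154\right)\right) - -111} = \sqrt{\left(\frac{9}{2} - 77\right) + 111} = \sqrt{- \frac{145}{2} + 111} = \sqrt{\frac{77}{2}} = \frac{\sqrt{154}}{2}$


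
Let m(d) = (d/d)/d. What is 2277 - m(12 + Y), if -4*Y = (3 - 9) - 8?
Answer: 70585/31 ≈ 2276.9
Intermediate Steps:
Y = 7/2 (Y = -((3 - 9) - 8)/4 = -(-6 - 8)/4 = -1/4*(-14) = 7/2 ≈ 3.5000)
m(d) = 1/d
2277 - m(12 + Y) = 2277 - 1/(12 + 7/2) = 2277 - 1/31/2 = 2277 - 1*2/31 = 2277 - 2/31 = 70585/31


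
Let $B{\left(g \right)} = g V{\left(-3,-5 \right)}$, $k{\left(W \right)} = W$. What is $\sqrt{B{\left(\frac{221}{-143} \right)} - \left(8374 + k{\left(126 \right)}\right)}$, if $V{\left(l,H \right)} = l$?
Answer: $\frac{i \sqrt{1027939}}{11} \approx 92.17 i$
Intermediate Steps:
$B{\left(g \right)} = - 3 g$ ($B{\left(g \right)} = g \left(-3\right) = - 3 g$)
$\sqrt{B{\left(\frac{221}{-143} \right)} - \left(8374 + k{\left(126 \right)}\right)} = \sqrt{- 3 \frac{221}{-143} - 8500} = \sqrt{- 3 \cdot 221 \left(- \frac{1}{143}\right) - 8500} = \sqrt{\left(-3\right) \left(- \frac{17}{11}\right) - 8500} = \sqrt{\frac{51}{11} - 8500} = \sqrt{- \frac{93449}{11}} = \frac{i \sqrt{1027939}}{11}$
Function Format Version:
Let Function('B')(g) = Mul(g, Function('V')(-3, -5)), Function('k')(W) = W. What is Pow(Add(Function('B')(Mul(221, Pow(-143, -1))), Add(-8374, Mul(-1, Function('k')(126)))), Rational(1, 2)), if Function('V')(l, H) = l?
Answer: Mul(Rational(1, 11), I, Pow(1027939, Rational(1, 2))) ≈ Mul(92.170, I)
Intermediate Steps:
Function('B')(g) = Mul(-3, g) (Function('B')(g) = Mul(g, -3) = Mul(-3, g))
Pow(Add(Function('B')(Mul(221, Pow(-143, -1))), Add(-8374, Mul(-1, Function('k')(126)))), Rational(1, 2)) = Pow(Add(Mul(-3, Mul(221, Pow(-143, -1))), Add(-8374, Mul(-1, 126))), Rational(1, 2)) = Pow(Add(Mul(-3, Mul(221, Rational(-1, 143))), Add(-8374, -126)), Rational(1, 2)) = Pow(Add(Mul(-3, Rational(-17, 11)), -8500), Rational(1, 2)) = Pow(Add(Rational(51, 11), -8500), Rational(1, 2)) = Pow(Rational(-93449, 11), Rational(1, 2)) = Mul(Rational(1, 11), I, Pow(1027939, Rational(1, 2)))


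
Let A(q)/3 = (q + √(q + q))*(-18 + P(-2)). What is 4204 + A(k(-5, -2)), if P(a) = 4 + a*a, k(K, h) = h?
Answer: 4264 - 60*I ≈ 4264.0 - 60.0*I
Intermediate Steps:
P(a) = 4 + a²
A(q) = -30*q - 30*√2*√q (A(q) = 3*((q + √(q + q))*(-18 + (4 + (-2)²))) = 3*((q + √(2*q))*(-18 + (4 + 4))) = 3*((q + √2*√q)*(-18 + 8)) = 3*((q + √2*√q)*(-10)) = 3*(-10*q - 10*√2*√q) = -30*q - 30*√2*√q)
4204 + A(k(-5, -2)) = 4204 + (-30*(-2) - 30*√2*√(-2)) = 4204 + (60 - 30*√2*I*√2) = 4204 + (60 - 60*I) = 4264 - 60*I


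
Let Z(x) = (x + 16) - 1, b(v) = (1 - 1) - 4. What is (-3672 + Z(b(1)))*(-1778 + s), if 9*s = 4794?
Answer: 13677496/3 ≈ 4.5592e+6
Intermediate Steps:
s = 1598/3 (s = (⅑)*4794 = 1598/3 ≈ 532.67)
b(v) = -4 (b(v) = 0 - 4 = -4)
Z(x) = 15 + x (Z(x) = (16 + x) - 1 = 15 + x)
(-3672 + Z(b(1)))*(-1778 + s) = (-3672 + (15 - 4))*(-1778 + 1598/3) = (-3672 + 11)*(-3736/3) = -3661*(-3736/3) = 13677496/3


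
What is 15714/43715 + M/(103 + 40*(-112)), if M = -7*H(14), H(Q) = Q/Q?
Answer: 69086183/191340555 ≈ 0.36106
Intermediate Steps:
H(Q) = 1
M = -7 (M = -7*1 = -7)
15714/43715 + M/(103 + 40*(-112)) = 15714/43715 - 7/(103 + 40*(-112)) = 15714*(1/43715) - 7/(103 - 4480) = 15714/43715 - 7/(-4377) = 15714/43715 - 7*(-1/4377) = 15714/43715 + 7/4377 = 69086183/191340555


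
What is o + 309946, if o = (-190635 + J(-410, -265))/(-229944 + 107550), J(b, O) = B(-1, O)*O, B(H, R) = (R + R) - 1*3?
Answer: 18967790057/61197 ≈ 3.0995e+5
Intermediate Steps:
B(H, R) = -3 + 2*R (B(H, R) = 2*R - 3 = -3 + 2*R)
J(b, O) = O*(-3 + 2*O) (J(b, O) = (-3 + 2*O)*O = O*(-3 + 2*O))
o = 24695/61197 (o = (-190635 - 265*(-3 + 2*(-265)))/(-229944 + 107550) = (-190635 - 265*(-3 - 530))/(-122394) = (-190635 - 265*(-533))*(-1/122394) = (-190635 + 141245)*(-1/122394) = -49390*(-1/122394) = 24695/61197 ≈ 0.40353)
o + 309946 = 24695/61197 + 309946 = 18967790057/61197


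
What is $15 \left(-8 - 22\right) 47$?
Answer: $-21150$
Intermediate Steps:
$15 \left(-8 - 22\right) 47 = 15 \left(-30\right) 47 = \left(-450\right) 47 = -21150$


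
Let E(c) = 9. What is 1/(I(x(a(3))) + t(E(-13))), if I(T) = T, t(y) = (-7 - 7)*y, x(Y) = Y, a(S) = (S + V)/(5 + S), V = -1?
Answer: -4/503 ≈ -0.0079523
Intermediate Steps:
a(S) = (-1 + S)/(5 + S) (a(S) = (S - 1)/(5 + S) = (-1 + S)/(5 + S))
t(y) = -14*y
1/(I(x(a(3))) + t(E(-13))) = 1/((-1 + 3)/(5 + 3) - 14*9) = 1/(2/8 - 126) = 1/((1/8)*2 - 126) = 1/(1/4 - 126) = 1/(-503/4) = -4/503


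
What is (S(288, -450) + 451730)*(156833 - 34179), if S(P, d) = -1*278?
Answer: 55372393608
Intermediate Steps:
S(P, d) = -278
(S(288, -450) + 451730)*(156833 - 34179) = (-278 + 451730)*(156833 - 34179) = 451452*122654 = 55372393608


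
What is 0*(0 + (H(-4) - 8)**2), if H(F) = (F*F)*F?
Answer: 0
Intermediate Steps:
H(F) = F**3 (H(F) = F**2*F = F**3)
0*(0 + (H(-4) - 8)**2) = 0*(0 + ((-4)**3 - 8)**2) = 0*(0 + (-64 - 8)**2) = 0*(0 + (-72)**2) = 0*(0 + 5184) = 0*5184 = 0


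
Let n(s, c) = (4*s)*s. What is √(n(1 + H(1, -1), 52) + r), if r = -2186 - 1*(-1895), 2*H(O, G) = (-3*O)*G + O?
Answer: I*√255 ≈ 15.969*I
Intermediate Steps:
H(O, G) = O/2 - 3*G*O/2 (H(O, G) = ((-3*O)*G + O)/2 = (-3*G*O + O)/2 = (O - 3*G*O)/2 = O/2 - 3*G*O/2)
n(s, c) = 4*s²
r = -291 (r = -2186 + 1895 = -291)
√(n(1 + H(1, -1), 52) + r) = √(4*(1 + (½)*1*(1 - 3*(-1)))² - 291) = √(4*(1 + (½)*1*(1 + 3))² - 291) = √(4*(1 + (½)*1*4)² - 291) = √(4*(1 + 2)² - 291) = √(4*3² - 291) = √(4*9 - 291) = √(36 - 291) = √(-255) = I*√255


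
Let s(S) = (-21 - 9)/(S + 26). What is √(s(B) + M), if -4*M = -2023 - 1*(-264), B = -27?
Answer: √1879/2 ≈ 21.674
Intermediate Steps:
M = 1759/4 (M = -(-2023 - 1*(-264))/4 = -(-2023 + 264)/4 = -¼*(-1759) = 1759/4 ≈ 439.75)
s(S) = -30/(26 + S)
√(s(B) + M) = √(-30/(26 - 27) + 1759/4) = √(-30/(-1) + 1759/4) = √(-30*(-1) + 1759/4) = √(30 + 1759/4) = √(1879/4) = √1879/2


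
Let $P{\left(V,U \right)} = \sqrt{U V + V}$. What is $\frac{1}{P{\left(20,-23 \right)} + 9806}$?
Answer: $\frac{4903}{48079038} - \frac{i \sqrt{110}}{48079038} \approx 0.00010198 - 2.1814 \cdot 10^{-7} i$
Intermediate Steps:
$P{\left(V,U \right)} = \sqrt{V + U V}$
$\frac{1}{P{\left(20,-23 \right)} + 9806} = \frac{1}{\sqrt{20 \left(1 - 23\right)} + 9806} = \frac{1}{\sqrt{20 \left(-22\right)} + 9806} = \frac{1}{\sqrt{-440} + 9806} = \frac{1}{2 i \sqrt{110} + 9806} = \frac{1}{9806 + 2 i \sqrt{110}}$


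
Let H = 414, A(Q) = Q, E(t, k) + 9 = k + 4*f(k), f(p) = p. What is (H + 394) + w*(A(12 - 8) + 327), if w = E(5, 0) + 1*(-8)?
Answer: -4819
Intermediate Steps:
E(t, k) = -9 + 5*k (E(t, k) = -9 + (k + 4*k) = -9 + 5*k)
w = -17 (w = (-9 + 5*0) + 1*(-8) = (-9 + 0) - 8 = -9 - 8 = -17)
(H + 394) + w*(A(12 - 8) + 327) = (414 + 394) - 17*((12 - 8) + 327) = 808 - 17*(4 + 327) = 808 - 17*331 = 808 - 5627 = -4819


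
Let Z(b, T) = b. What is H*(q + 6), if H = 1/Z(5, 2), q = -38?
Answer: -32/5 ≈ -6.4000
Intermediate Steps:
H = ⅕ (H = 1/5 = ⅕ ≈ 0.20000)
H*(q + 6) = (-38 + 6)/5 = (⅕)*(-32) = -32/5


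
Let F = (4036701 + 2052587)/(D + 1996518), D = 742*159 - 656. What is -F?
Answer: -761161/264230 ≈ -2.8807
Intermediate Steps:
D = 117322 (D = 117978 - 656 = 117322)
F = 761161/264230 (F = (4036701 + 2052587)/(117322 + 1996518) = 6089288/2113840 = 6089288*(1/2113840) = 761161/264230 ≈ 2.8807)
-F = -1*761161/264230 = -761161/264230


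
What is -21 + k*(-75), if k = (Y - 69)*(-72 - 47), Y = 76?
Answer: 62454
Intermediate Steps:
k = -833 (k = (76 - 69)*(-72 - 47) = 7*(-119) = -833)
-21 + k*(-75) = -21 - 833*(-75) = -21 + 62475 = 62454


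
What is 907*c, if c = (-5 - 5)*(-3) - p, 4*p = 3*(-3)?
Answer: 117003/4 ≈ 29251.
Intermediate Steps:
p = -9/4 (p = (3*(-3))/4 = (1/4)*(-9) = -9/4 ≈ -2.2500)
c = 129/4 (c = (-5 - 5)*(-3) - 1*(-9/4) = -10*(-3) + 9/4 = 30 + 9/4 = 129/4 ≈ 32.250)
907*c = 907*(129/4) = 117003/4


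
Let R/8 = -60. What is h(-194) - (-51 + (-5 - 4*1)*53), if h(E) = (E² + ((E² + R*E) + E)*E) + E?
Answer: -25291058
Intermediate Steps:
R = -480 (R = 8*(-60) = -480)
h(E) = E + E² + E*(E² - 479*E) (h(E) = (E² + ((E² - 480*E) + E)*E) + E = (E² + (E² - 479*E)*E) + E = (E² + E*(E² - 479*E)) + E = E + E² + E*(E² - 479*E))
h(-194) - (-51 + (-5 - 4*1)*53) = -194*(1 + (-194)² - 478*(-194)) - (-51 + (-5 - 4*1)*53) = -194*(1 + 37636 + 92732) - (-51 + (-5 - 4)*53) = -194*130369 - (-51 - 9*53) = -25291586 - (-51 - 477) = -25291586 - 1*(-528) = -25291586 + 528 = -25291058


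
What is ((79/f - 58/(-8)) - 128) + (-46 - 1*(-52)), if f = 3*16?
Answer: -5429/48 ≈ -113.10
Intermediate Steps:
f = 48
((79/f - 58/(-8)) - 128) + (-46 - 1*(-52)) = ((79/48 - 58/(-8)) - 128) + (-46 - 1*(-52)) = ((79*(1/48) - 58*(-⅛)) - 128) + (-46 + 52) = ((79/48 + 29/4) - 128) + 6 = (427/48 - 128) + 6 = -5717/48 + 6 = -5429/48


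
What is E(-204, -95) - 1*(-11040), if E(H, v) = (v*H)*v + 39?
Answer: -1830021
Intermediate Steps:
E(H, v) = 39 + H*v**2 (E(H, v) = (H*v)*v + 39 = H*v**2 + 39 = 39 + H*v**2)
E(-204, -95) - 1*(-11040) = (39 - 204*(-95)**2) - 1*(-11040) = (39 - 204*9025) + 11040 = (39 - 1841100) + 11040 = -1841061 + 11040 = -1830021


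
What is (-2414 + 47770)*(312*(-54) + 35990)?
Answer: 868204552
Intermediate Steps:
(-2414 + 47770)*(312*(-54) + 35990) = 45356*(-16848 + 35990) = 45356*19142 = 868204552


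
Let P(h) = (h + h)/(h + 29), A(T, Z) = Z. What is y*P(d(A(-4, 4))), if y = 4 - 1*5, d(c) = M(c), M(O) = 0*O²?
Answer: 0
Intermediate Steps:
M(O) = 0
d(c) = 0
y = -1 (y = 4 - 5 = -1)
P(h) = 2*h/(29 + h) (P(h) = (2*h)/(29 + h) = 2*h/(29 + h))
y*P(d(A(-4, 4))) = -2*0/(29 + 0) = -2*0/29 = -1*0 = 0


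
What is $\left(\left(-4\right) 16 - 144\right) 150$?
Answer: $-31200$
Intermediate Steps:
$\left(\left(-4\right) 16 - 144\right) 150 = \left(-64 - 144\right) 150 = \left(-208\right) 150 = -31200$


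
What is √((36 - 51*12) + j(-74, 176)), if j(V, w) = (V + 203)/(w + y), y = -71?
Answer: I*√704095/35 ≈ 23.974*I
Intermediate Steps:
j(V, w) = (203 + V)/(-71 + w) (j(V, w) = (V + 203)/(w - 71) = (203 + V)/(-71 + w))
√((36 - 51*12) + j(-74, 176)) = √((36 - 51*12) + (203 - 74)/(-71 + 176)) = √((36 - 612) + 129/105) = √(-576 + (1/105)*129) = √(-576 + 43/35) = √(-20117/35) = I*√704095/35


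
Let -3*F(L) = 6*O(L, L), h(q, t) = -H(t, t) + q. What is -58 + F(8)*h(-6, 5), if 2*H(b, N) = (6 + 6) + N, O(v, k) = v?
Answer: 174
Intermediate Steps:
H(b, N) = 6 + N/2 (H(b, N) = ((6 + 6) + N)/2 = (12 + N)/2 = 6 + N/2)
h(q, t) = -6 + q - t/2 (h(q, t) = -(6 + t/2) + q = (-6 - t/2) + q = -6 + q - t/2)
F(L) = -2*L
-58 + F(8)*h(-6, 5) = -58 + (-2*8)*(-6 - 6 - 1/2*5) = -58 - 16*(-6 - 6 - 5/2) = -58 - 16*(-29/2) = -58 + 232 = 174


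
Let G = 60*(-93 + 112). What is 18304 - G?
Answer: 17164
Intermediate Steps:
G = 1140 (G = 60*19 = 1140)
18304 - G = 18304 - 1*1140 = 18304 - 1140 = 17164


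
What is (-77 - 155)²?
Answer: 53824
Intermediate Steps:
(-77 - 155)² = (-232)² = 53824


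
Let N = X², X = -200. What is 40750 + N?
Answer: 80750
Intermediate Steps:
N = 40000 (N = (-200)² = 40000)
40750 + N = 40750 + 40000 = 80750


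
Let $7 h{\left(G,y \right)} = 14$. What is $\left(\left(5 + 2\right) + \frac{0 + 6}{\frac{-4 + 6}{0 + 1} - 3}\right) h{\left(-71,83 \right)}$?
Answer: $2$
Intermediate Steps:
$h{\left(G,y \right)} = 2$ ($h{\left(G,y \right)} = \frac{1}{7} \cdot 14 = 2$)
$\left(\left(5 + 2\right) + \frac{0 + 6}{\frac{-4 + 6}{0 + 1} - 3}\right) h{\left(-71,83 \right)} = \left(\left(5 + 2\right) + \frac{0 + 6}{\frac{-4 + 6}{0 + 1} - 3}\right) 2 = \left(7 + \frac{6}{\frac{2}{1} - 3}\right) 2 = \left(7 + \frac{6}{2 \cdot 1 - 3}\right) 2 = \left(7 + \frac{6}{2 - 3}\right) 2 = \left(7 + \frac{6}{-1}\right) 2 = \left(7 + 6 \left(-1\right)\right) 2 = \left(7 - 6\right) 2 = 1 \cdot 2 = 2$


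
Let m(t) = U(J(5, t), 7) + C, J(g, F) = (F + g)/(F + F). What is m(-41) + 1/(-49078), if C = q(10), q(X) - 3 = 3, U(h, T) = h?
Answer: 12956551/2012198 ≈ 6.4390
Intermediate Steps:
J(g, F) = (F + g)/(2*F) (J(g, F) = (F + g)/((2*F)) = (F + g)*(1/(2*F)) = (F + g)/(2*F))
q(X) = 6 (q(X) = 3 + 3 = 6)
C = 6
m(t) = 6 + (5 + t)/(2*t) (m(t) = (t + 5)/(2*t) + 6 = (5 + t)/(2*t) + 6 = 6 + (5 + t)/(2*t))
m(-41) + 1/(-49078) = (½)*(5 + 13*(-41))/(-41) + 1/(-49078) = (½)*(-1/41)*(5 - 533) - 1/49078 = (½)*(-1/41)*(-528) - 1/49078 = 264/41 - 1/49078 = 12956551/2012198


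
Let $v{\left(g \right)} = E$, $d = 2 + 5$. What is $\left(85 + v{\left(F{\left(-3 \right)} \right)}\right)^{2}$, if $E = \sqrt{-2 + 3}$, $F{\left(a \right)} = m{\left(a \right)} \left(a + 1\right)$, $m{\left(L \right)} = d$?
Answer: $7396$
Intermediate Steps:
$d = 7$
$m{\left(L \right)} = 7$
$F{\left(a \right)} = 7 + 7 a$ ($F{\left(a \right)} = 7 \left(a + 1\right) = 7 \left(1 + a\right) = 7 + 7 a$)
$E = 1$ ($E = \sqrt{1} = 1$)
$v{\left(g \right)} = 1$
$\left(85 + v{\left(F{\left(-3 \right)} \right)}\right)^{2} = \left(85 + 1\right)^{2} = 86^{2} = 7396$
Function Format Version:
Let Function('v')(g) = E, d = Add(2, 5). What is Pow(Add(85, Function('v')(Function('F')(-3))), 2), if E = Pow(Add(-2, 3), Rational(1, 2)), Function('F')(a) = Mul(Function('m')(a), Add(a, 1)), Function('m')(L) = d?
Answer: 7396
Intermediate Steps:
d = 7
Function('m')(L) = 7
Function('F')(a) = Add(7, Mul(7, a)) (Function('F')(a) = Mul(7, Add(a, 1)) = Mul(7, Add(1, a)) = Add(7, Mul(7, a)))
E = 1 (E = Pow(1, Rational(1, 2)) = 1)
Function('v')(g) = 1
Pow(Add(85, Function('v')(Function('F')(-3))), 2) = Pow(Add(85, 1), 2) = Pow(86, 2) = 7396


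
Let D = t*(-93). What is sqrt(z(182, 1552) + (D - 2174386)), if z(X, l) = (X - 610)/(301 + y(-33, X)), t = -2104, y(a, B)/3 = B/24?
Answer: I*sqrt(3318355062890)/1295 ≈ 1406.7*I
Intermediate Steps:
y(a, B) = B/8 (y(a, B) = 3*(B/24) = B/8)
D = 195672 (D = -2104*(-93) = 195672)
z(X, l) = (-610 + X)/(301 + X/8) (z(X, l) = (X - 610)/(301 + X/8) = (-610 + X)/(301 + X/8))
sqrt(z(182, 1552) + (D - 2174386)) = sqrt(8*(-610 + 182)/(2408 + 182) + (195672 - 2174386)) = sqrt(8*(-428)/2590 - 1978714) = sqrt(8*(1/2590)*(-428) - 1978714) = sqrt(-1712/1295 - 1978714) = sqrt(-2562436342/1295) = I*sqrt(3318355062890)/1295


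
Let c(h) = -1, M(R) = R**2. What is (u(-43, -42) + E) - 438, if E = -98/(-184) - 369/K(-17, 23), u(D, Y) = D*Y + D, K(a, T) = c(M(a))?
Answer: 155897/92 ≈ 1694.5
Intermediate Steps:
K(a, T) = -1
u(D, Y) = D + D*Y
E = 33997/92 (E = -98/(-184) - 369/(-1) = -98*(-1/184) - 369*(-1) = 49/92 + 369 = 33997/92 ≈ 369.53)
(u(-43, -42) + E) - 438 = (-43*(1 - 42) + 33997/92) - 438 = (-43*(-41) + 33997/92) - 438 = (1763 + 33997/92) - 438 = 196193/92 - 438 = 155897/92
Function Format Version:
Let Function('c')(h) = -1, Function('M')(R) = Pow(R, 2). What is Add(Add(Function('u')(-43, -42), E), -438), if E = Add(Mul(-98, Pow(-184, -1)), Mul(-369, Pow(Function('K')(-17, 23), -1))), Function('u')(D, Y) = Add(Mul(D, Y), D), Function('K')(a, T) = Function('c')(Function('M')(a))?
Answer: Rational(155897, 92) ≈ 1694.5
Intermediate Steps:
Function('K')(a, T) = -1
Function('u')(D, Y) = Add(D, Mul(D, Y))
E = Rational(33997, 92) (E = Add(Mul(-98, Pow(-184, -1)), Mul(-369, Pow(-1, -1))) = Add(Mul(-98, Rational(-1, 184)), Mul(-369, -1)) = Add(Rational(49, 92), 369) = Rational(33997, 92) ≈ 369.53)
Add(Add(Function('u')(-43, -42), E), -438) = Add(Add(Mul(-43, Add(1, -42)), Rational(33997, 92)), -438) = Add(Add(Mul(-43, -41), Rational(33997, 92)), -438) = Add(Add(1763, Rational(33997, 92)), -438) = Add(Rational(196193, 92), -438) = Rational(155897, 92)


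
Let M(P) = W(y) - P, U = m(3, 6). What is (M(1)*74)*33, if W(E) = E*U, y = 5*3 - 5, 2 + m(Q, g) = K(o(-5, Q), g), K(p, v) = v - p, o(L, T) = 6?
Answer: -51282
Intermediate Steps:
m(Q, g) = -8 + g (m(Q, g) = -2 + (g - 1*6) = -2 + (g - 6) = -2 + (-6 + g) = -8 + g)
U = -2 (U = -8 + 6 = -2)
y = 10 (y = 15 - 5 = 10)
W(E) = -2*E (W(E) = E*(-2) = -2*E)
M(P) = -20 - P (M(P) = -2*10 - P = -20 - P)
(M(1)*74)*33 = ((-20 - 1*1)*74)*33 = ((-20 - 1)*74)*33 = -21*74*33 = -1554*33 = -51282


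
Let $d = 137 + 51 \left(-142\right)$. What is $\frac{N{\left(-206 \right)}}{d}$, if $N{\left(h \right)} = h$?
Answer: $\frac{206}{7105} \approx 0.028994$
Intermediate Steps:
$d = -7105$ ($d = 137 - 7242 = -7105$)
$\frac{N{\left(-206 \right)}}{d} = - \frac{206}{-7105} = \left(-206\right) \left(- \frac{1}{7105}\right) = \frac{206}{7105}$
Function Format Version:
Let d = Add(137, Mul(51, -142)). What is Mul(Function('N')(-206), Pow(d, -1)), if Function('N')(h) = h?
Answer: Rational(206, 7105) ≈ 0.028994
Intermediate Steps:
d = -7105 (d = Add(137, -7242) = -7105)
Mul(Function('N')(-206), Pow(d, -1)) = Mul(-206, Pow(-7105, -1)) = Mul(-206, Rational(-1, 7105)) = Rational(206, 7105)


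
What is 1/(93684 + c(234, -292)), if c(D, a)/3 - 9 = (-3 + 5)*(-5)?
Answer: 1/93681 ≈ 1.0675e-5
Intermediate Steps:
c(D, a) = -3 (c(D, a) = 27 + 3*((-3 + 5)*(-5)) = 27 + 3*(2*(-5)) = 27 + 3*(-10) = 27 - 30 = -3)
1/(93684 + c(234, -292)) = 1/(93684 - 3) = 1/93681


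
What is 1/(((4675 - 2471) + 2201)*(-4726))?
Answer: -1/20818030 ≈ -4.8035e-8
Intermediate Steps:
1/(((4675 - 2471) + 2201)*(-4726)) = -1/4726/(2204 + 2201) = -1/4726/4405 = (1/4405)*(-1/4726) = -1/20818030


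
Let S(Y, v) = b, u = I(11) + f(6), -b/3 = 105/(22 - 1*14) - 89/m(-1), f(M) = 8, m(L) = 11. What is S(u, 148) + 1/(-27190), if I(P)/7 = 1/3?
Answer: -18067799/1196360 ≈ -15.102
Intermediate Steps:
I(P) = 7/3
b = -1329/88 (b = -3*(105/(22 - 1*14) - 89/11) = -3*(105/(22 - 14) - 89*1/11) = -3*(105/8 - 89/11) = -3*443/88 = -1329/88 ≈ -15.102)
u = 31/3 (u = 7/3 + 8 = 31/3 ≈ 10.333)
S(Y, v) = -1329/88
S(u, 148) + 1/(-27190) = -1329/88 + 1/(-27190) = -1329/88 - 1/27190 = -18067799/1196360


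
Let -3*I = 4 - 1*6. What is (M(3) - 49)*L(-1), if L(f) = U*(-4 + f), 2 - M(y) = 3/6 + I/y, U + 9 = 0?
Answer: -4295/2 ≈ -2147.5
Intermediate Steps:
U = -9 (U = -9 + 0 = -9)
I = ⅔ (I = -(4 - 1*6)/3 = -(4 - 6)/3 = -⅓*(-2) = ⅔ ≈ 0.66667)
M(y) = 3/2 - 2/(3*y) (M(y) = 2 - (3/6 + 2/(3*y)) = 2 - (3*(⅙) + 2/(3*y)) = 2 - (½ + 2/(3*y)) = 2 + (-½ - 2/(3*y)) = 3/2 - 2/(3*y))
L(f) = 36 - 9*f (L(f) = -9*(-4 + f) = 36 - 9*f)
(M(3) - 49)*L(-1) = ((⅙)*(-4 + 9*3)/3 - 49)*(36 - 9*(-1)) = ((⅙)*(⅓)*(-4 + 27) - 49)*(36 + 9) = ((⅙)*(⅓)*23 - 49)*45 = (23/18 - 49)*45 = -859/18*45 = -4295/2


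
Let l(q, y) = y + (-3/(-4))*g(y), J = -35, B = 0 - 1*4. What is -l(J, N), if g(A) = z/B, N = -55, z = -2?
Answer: 437/8 ≈ 54.625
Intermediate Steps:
B = -4 (B = 0 - 4 = -4)
g(A) = ½ (g(A) = -2/(-4) = -2*(-¼) = ½)
l(q, y) = 3/8 + y (l(q, y) = y - 3/(-4)*(½) = y - 3*(-¼)*(½) = y + (¾)*(½) = y + 3/8 = 3/8 + y)
-l(J, N) = -(3/8 - 55) = -1*(-437/8) = 437/8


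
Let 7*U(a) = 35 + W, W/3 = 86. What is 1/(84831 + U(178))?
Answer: 7/594110 ≈ 1.1782e-5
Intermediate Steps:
W = 258 (W = 3*86 = 258)
U(a) = 293/7 (U(a) = (35 + 258)/7 = (1/7)*293 = 293/7)
1/(84831 + U(178)) = 1/(84831 + 293/7) = 1/(594110/7) = 7/594110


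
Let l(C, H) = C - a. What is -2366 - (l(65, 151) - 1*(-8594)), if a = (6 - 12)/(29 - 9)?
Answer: -110253/10 ≈ -11025.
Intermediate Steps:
a = -3/10 (a = -6/20 = -6*1/20 = -3/10 ≈ -0.30000)
l(C, H) = 3/10 + C (l(C, H) = C - 1*(-3/10) = C + 3/10 = 3/10 + C)
-2366 - (l(65, 151) - 1*(-8594)) = -2366 - ((3/10 + 65) - 1*(-8594)) = -2366 - (653/10 + 8594) = -2366 - 1*86593/10 = -2366 - 86593/10 = -110253/10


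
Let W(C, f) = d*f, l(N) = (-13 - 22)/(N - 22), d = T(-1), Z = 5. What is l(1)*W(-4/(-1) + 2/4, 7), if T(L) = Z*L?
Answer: -175/3 ≈ -58.333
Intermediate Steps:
T(L) = 5*L
d = -5 (d = 5*(-1) = -5)
l(N) = -35/(-22 + N)
W(C, f) = -5*f
l(1)*W(-4/(-1) + 2/4, 7) = (-35/(-22 + 1))*(-5*7) = -35/(-21)*(-35) = -35*(-1/21)*(-35) = (5/3)*(-35) = -175/3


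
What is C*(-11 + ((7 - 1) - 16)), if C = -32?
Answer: 672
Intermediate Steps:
C*(-11 + ((7 - 1) - 16)) = -32*(-11 + ((7 - 1) - 16)) = -32*(-11 + (6 - 16)) = -32*(-11 - 10) = -32*(-21) = 672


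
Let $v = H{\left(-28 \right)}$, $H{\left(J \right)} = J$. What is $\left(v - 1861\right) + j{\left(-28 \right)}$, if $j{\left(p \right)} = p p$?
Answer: $-1105$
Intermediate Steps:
$j{\left(p \right)} = p^{2}$
$v = -28$
$\left(v - 1861\right) + j{\left(-28 \right)} = \left(-28 - 1861\right) + \left(-28\right)^{2} = -1889 + 784 = -1105$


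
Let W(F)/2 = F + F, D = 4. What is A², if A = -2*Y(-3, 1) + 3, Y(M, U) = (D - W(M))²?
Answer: 259081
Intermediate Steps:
W(F) = 4*F (W(F) = 2*(F + F) = 2*(2*F) = 4*F)
Y(M, U) = (4 - 4*M)²
A = -509 (A = -32*(-1 - 3)² + 3 = -32*(-4)² + 3 = -32*16 + 3 = -2*256 + 3 = -512 + 3 = -509)
A² = (-509)² = 259081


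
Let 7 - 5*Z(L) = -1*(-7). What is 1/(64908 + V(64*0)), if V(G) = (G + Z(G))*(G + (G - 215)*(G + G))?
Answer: 1/64908 ≈ 1.5406e-5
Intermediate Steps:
Z(L) = 0 (Z(L) = 7/5 - (-1)*(-7)/5 = 7/5 - 1/5*7 = 7/5 - 7/5 = 0)
V(G) = G*(G + 2*G*(-215 + G)) (V(G) = (G + 0)*(G + (G - 215)*(G + G)) = G*(G + (-215 + G)*(2*G)) = G*(G + 2*G*(-215 + G)))
1/(64908 + V(64*0)) = 1/(64908 + (64*0)**2*(-429 + 2*(64*0))) = 1/(64908 + 0**2*(-429 + 2*0)) = 1/(64908 + 0*(-429 + 0)) = 1/(64908 + 0*(-429)) = 1/(64908 + 0) = 1/64908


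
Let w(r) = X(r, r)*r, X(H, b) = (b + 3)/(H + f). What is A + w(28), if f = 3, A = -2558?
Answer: -2530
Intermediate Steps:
X(H, b) = (3 + b)/(3 + H) (X(H, b) = (b + 3)/(H + 3) = (3 + b)/(3 + H))
w(r) = r (w(r) = ((3 + r)/(3 + r))*r = 1*r = r)
A + w(28) = -2558 + 28 = -2530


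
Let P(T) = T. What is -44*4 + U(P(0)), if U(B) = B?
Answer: -176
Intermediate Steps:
-44*4 + U(P(0)) = -44*4 + 0 = -176 + 0 = -176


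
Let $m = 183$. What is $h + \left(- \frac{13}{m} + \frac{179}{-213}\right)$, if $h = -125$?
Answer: $- \frac{1635967}{12993} \approx -125.91$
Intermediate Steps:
$h + \left(- \frac{13}{m} + \frac{179}{-213}\right) = -125 + \left(- \frac{13}{183} + \frac{179}{-213}\right) = -125 + \left(\left(-13\right) \frac{1}{183} + 179 \left(- \frac{1}{213}\right)\right) = -125 - \frac{11842}{12993} = - \frac{1635967}{12993}$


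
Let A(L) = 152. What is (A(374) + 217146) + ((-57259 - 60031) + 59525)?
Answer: 159533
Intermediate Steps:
(A(374) + 217146) + ((-57259 - 60031) + 59525) = (152 + 217146) + ((-57259 - 60031) + 59525) = 217298 + (-117290 + 59525) = 217298 - 57765 = 159533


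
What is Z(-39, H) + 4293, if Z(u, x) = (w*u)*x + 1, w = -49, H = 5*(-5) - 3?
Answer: -49214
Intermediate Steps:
H = -28 (H = -25 - 3 = -28)
Z(u, x) = 1 - 49*u*x (Z(u, x) = (-49*u)*x + 1 = -49*u*x + 1 = 1 - 49*u*x)
Z(-39, H) + 4293 = (1 - 49*(-39)*(-28)) + 4293 = (1 - 53508) + 4293 = -53507 + 4293 = -49214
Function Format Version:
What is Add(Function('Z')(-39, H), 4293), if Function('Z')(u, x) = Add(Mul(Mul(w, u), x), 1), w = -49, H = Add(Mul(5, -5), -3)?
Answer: -49214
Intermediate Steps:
H = -28 (H = Add(-25, -3) = -28)
Function('Z')(u, x) = Add(1, Mul(-49, u, x)) (Function('Z')(u, x) = Add(Mul(Mul(-49, u), x), 1) = Add(Mul(-49, u, x), 1) = Add(1, Mul(-49, u, x)))
Add(Function('Z')(-39, H), 4293) = Add(Add(1, Mul(-49, -39, -28)), 4293) = Add(Add(1, -53508), 4293) = Add(-53507, 4293) = -49214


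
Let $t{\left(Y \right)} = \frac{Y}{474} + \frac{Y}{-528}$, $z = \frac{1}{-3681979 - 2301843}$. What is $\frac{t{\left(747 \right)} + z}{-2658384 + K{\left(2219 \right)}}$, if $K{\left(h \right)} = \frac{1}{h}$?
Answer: $- \frac{14878096764181}{245393721052606377680} \approx -6.063 \cdot 10^{-8}$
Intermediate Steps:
$z = - \frac{1}{5983822}$ ($z = \frac{1}{-5983822} = - \frac{1}{5983822} \approx -1.6712 \cdot 10^{-7}$)
$t{\left(Y \right)} = \frac{3 Y}{13904}$ ($t{\left(Y \right)} = Y \frac{1}{474} + Y \left(- \frac{1}{528}\right) = \frac{Y}{474} - \frac{Y}{528} = \frac{3 Y}{13904}$)
$\frac{t{\left(747 \right)} + z}{-2658384 + K{\left(2219 \right)}} = \frac{\frac{3}{13904} \cdot 747 - \frac{1}{5983822}}{-2658384 + \frac{1}{2219}} = \frac{\frac{2241}{13904} - \frac{1}{5983822}}{-2658384 + \frac{1}{2219}} = \frac{6704865599}{41599530544 \left(- \frac{5898954095}{2219}\right)} = \frac{6704865599}{41599530544} \left(- \frac{2219}{5898954095}\right) = - \frac{14878096764181}{245393721052606377680}$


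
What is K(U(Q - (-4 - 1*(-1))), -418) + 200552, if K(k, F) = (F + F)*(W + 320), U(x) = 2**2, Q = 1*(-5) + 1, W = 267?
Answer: -290180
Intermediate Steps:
Q = -4 (Q = -5 + 1 = -4)
U(x) = 4
K(k, F) = 1174*F (K(k, F) = (F + F)*(267 + 320) = (2*F)*587 = 1174*F)
K(U(Q - (-4 - 1*(-1))), -418) + 200552 = 1174*(-418) + 200552 = -490732 + 200552 = -290180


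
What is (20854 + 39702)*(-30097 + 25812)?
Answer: -259482460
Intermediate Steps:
(20854 + 39702)*(-30097 + 25812) = 60556*(-4285) = -259482460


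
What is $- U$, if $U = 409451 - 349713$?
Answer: $-59738$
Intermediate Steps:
$U = 59738$
$- U = \left(-1\right) 59738 = -59738$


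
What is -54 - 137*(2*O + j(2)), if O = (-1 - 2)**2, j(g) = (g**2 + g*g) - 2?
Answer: -3342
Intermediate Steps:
j(g) = -2 + 2*g**2 (j(g) = (g**2 + g**2) - 2 = 2*g**2 - 2 = -2 + 2*g**2)
O = 9 (O = (-3)**2 = 9)
-54 - 137*(2*O + j(2)) = -54 - 137*(2*9 + (-2 + 2*2**2)) = -54 - 137*(18 + (-2 + 2*4)) = -54 - 137*(18 + (-2 + 8)) = -54 - 137*(18 + 6) = -54 - 137*24 = -54 - 3288 = -3342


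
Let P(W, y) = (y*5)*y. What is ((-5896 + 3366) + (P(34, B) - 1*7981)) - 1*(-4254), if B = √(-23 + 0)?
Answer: -6372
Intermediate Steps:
B = I*√23 (B = √(-23) = I*√23 ≈ 4.7958*I)
P(W, y) = 5*y² (P(W, y) = (5*y)*y = 5*y²)
((-5896 + 3366) + (P(34, B) - 1*7981)) - 1*(-4254) = ((-5896 + 3366) + (5*(I*√23)² - 1*7981)) - 1*(-4254) = (-2530 + (5*(-23) - 7981)) + 4254 = (-2530 + (-115 - 7981)) + 4254 = (-2530 - 8096) + 4254 = -10626 + 4254 = -6372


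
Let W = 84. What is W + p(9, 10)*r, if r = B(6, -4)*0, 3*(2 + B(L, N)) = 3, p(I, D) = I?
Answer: 84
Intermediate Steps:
B(L, N) = -1 (B(L, N) = -2 + (⅓)*3 = -2 + 1 = -1)
r = 0 (r = -1*0 = 0)
W + p(9, 10)*r = 84 + 9*0 = 84 + 0 = 84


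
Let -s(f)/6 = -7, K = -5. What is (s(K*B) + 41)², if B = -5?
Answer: 6889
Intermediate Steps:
s(f) = 42 (s(f) = -6*(-7) = 42)
(s(K*B) + 41)² = (42 + 41)² = 83² = 6889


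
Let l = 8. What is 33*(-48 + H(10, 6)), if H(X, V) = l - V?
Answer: -1518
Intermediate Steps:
H(X, V) = 8 - V
33*(-48 + H(10, 6)) = 33*(-48 + (8 - 1*6)) = 33*(-48 + (8 - 6)) = 33*(-48 + 2) = 33*(-46) = -1518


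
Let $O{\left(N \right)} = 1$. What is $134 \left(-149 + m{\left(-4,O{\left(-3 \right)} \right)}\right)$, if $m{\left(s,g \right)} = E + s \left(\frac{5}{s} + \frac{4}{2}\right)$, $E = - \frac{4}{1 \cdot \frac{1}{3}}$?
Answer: $-21976$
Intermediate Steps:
$E = -12$ ($E = - \frac{4}{1 \cdot \frac{1}{3}} = - 4 \frac{1}{\frac{1}{3}} = \left(-4\right) 3 = -12$)
$m{\left(s,g \right)} = -12 + s \left(2 + \frac{5}{s}\right)$ ($m{\left(s,g \right)} = -12 + s \left(\frac{5}{s} + \frac{4}{2}\right) = -12 + s \left(\frac{5}{s} + 4 \cdot \frac{1}{2}\right) = -12 + s \left(\frac{5}{s} + 2\right) = -12 + s \left(2 + \frac{5}{s}\right)$)
$134 \left(-149 + m{\left(-4,O{\left(-3 \right)} \right)}\right) = 134 \left(-149 + \left(-7 + 2 \left(-4\right)\right)\right) = 134 \left(-149 - 15\right) = 134 \left(-164\right) = -21976$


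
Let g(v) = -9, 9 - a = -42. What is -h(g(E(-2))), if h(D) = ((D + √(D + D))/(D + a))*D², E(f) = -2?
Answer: 243/14 - 81*I*√2/14 ≈ 17.357 - 8.1822*I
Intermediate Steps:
a = 51 (a = 9 - 1*(-42) = 9 + 42 = 51)
h(D) = D²*(D + √2*√D)/(51 + D) (h(D) = ((D + √(D + D))/(D + 51))*D² = ((D + √(2*D))/(51 + D))*D² = ((D + √2*√D)/(51 + D))*D² = D²*(D + √2*√D)/(51 + D))
-h(g(E(-2))) = -((-9)³ + √2*(-9)^(5/2))/(51 - 9) = -(-729 + √2*(243*I))/42 = -(-729 + 243*I*√2)/42 = -(-243/14 + 81*I*√2/14) = 243/14 - 81*I*√2/14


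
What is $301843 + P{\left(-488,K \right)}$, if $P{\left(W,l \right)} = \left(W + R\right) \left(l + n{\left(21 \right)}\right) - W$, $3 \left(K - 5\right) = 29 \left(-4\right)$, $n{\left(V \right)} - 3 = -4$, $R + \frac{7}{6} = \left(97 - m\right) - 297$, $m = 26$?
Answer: $\frac{2944111}{9} \approx 3.2712 \cdot 10^{5}$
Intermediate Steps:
$R = - \frac{1363}{6}$ ($R = - \frac{7}{6} + \left(\left(97 - 26\right) - 297\right) = - \frac{7}{6} + \left(71 - 297\right) = - \frac{7}{6} - 226 = - \frac{1363}{6} \approx -227.17$)
$n{\left(V \right)} = -1$ ($n{\left(V \right)} = 3 - 4 = -1$)
$K = - \frac{101}{3}$ ($K = 5 + \frac{29 \left(-4\right)}{3} = 5 + \frac{1}{3} \left(-116\right) = 5 - \frac{116}{3} = - \frac{101}{3} \approx -33.667$)
$P{\left(W,l \right)} = - W + \left(-1 + l\right) \left(- \frac{1363}{6} + W\right)$ ($P{\left(W,l \right)} = \left(W - \frac{1363}{6}\right) \left(l - 1\right) - W = \left(- \frac{1363}{6} + W\right) \left(-1 + l\right) - W = \left(-1 + l\right) \left(- \frac{1363}{6} + W\right) - W = - W + \left(-1 + l\right) \left(- \frac{1363}{6} + W\right)$)
$301843 + P{\left(-488,K \right)} = 301843 - - \frac{227524}{9} = 301843 + \left(\frac{1363}{6} + 976 + \frac{137663}{18} + \frac{49288}{3}\right) = 301843 + \frac{227524}{9} = \frac{2944111}{9}$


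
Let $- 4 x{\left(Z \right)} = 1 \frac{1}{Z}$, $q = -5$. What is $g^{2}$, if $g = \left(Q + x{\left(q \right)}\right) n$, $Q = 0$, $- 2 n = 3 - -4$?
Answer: $\frac{49}{1600} \approx 0.030625$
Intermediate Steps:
$x{\left(Z \right)} = - \frac{1}{4 Z}$ ($x{\left(Z \right)} = - \frac{1 \frac{1}{Z}}{4} = - \frac{1}{4 Z}$)
$n = - \frac{7}{2}$ ($n = - \frac{3 - -4}{2} = - \frac{3 + 4}{2} = \left(- \frac{1}{2}\right) 7 = - \frac{7}{2} \approx -3.5$)
$g = - \frac{7}{40}$ ($g = \left(0 - \frac{1}{4 \left(-5\right)}\right) \left(- \frac{7}{2}\right) = \left(0 - - \frac{1}{20}\right) \left(- \frac{7}{2}\right) = \left(0 + \frac{1}{20}\right) \left(- \frac{7}{2}\right) = \frac{1}{20} \left(- \frac{7}{2}\right) = - \frac{7}{40} \approx -0.175$)
$g^{2} = \left(- \frac{7}{40}\right)^{2} = \frac{49}{1600}$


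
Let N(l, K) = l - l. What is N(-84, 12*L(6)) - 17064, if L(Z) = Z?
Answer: -17064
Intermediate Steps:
N(l, K) = 0
N(-84, 12*L(6)) - 17064 = 0 - 17064 = -17064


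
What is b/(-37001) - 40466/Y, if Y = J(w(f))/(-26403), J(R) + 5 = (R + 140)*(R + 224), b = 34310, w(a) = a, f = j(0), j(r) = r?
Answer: 39531673159748/1160166355 ≈ 34074.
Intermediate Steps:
f = 0
J(R) = -5 + (140 + R)*(224 + R) (J(R) = -5 + (R + 140)*(R + 224) = -5 + (140 + R)*(224 + R))
Y = -31355/26403 (Y = (31355 + 0² + 364*0)/(-26403) = (31355 + 0 + 0)*(-1/26403) = 31355*(-1/26403) = -31355/26403 ≈ -1.1876)
b/(-37001) - 40466/Y = 34310/(-37001) - 40466/(-31355/26403) = 34310*(-1/37001) - 40466*(-26403/31355) = -34310/37001 + 1068423798/31355 = 39531673159748/1160166355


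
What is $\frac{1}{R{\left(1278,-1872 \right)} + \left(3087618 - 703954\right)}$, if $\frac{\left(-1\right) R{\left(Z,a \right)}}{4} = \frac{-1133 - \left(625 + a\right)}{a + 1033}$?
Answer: $\frac{839}{1999894552} \approx 4.1952 \cdot 10^{-7}$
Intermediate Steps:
$R{\left(Z,a \right)} = - \frac{4 \left(-1758 - a\right)}{1033 + a}$ ($R{\left(Z,a \right)} = - 4 \frac{-1133 - \left(625 + a\right)}{a + 1033} = - 4 \frac{-1758 - a}{1033 + a} = - \frac{4 \left(-1758 - a\right)}{1033 + a}$)
$\frac{1}{R{\left(1278,-1872 \right)} + \left(3087618 - 703954\right)} = \frac{1}{\frac{4 \left(1758 - 1872\right)}{1033 - 1872} + \left(3087618 - 703954\right)} = \frac{1}{4 \frac{1}{-839} \left(-114\right) + \left(3087618 - 703954\right)} = \frac{1}{4 \left(- \frac{1}{839}\right) \left(-114\right) + 2383664} = \frac{1}{\frac{456}{839} + 2383664} = \frac{1}{\frac{1999894552}{839}} = \frac{839}{1999894552}$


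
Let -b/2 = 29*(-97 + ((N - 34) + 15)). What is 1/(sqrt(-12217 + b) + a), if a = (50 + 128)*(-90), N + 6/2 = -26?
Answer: -1780/28516023 - I*sqrt(47)/28516023 ≈ -6.2421e-5 - 2.4041e-7*I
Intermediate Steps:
N = -29 (N = -3 - 26 = -29)
b = 8410 (b = -58*(-97 + ((-29 - 34) + 15)) = -58*(-97 + (-63 + 15)) = -58*(-97 - 48) = -58*(-145) = -2*(-4205) = 8410)
a = -16020 (a = 178*(-90) = -16020)
1/(sqrt(-12217 + b) + a) = 1/(sqrt(-12217 + 8410) - 16020) = 1/(sqrt(-3807) - 16020) = 1/(9*I*sqrt(47) - 16020) = 1/(-16020 + 9*I*sqrt(47))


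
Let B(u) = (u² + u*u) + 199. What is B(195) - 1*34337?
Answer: 41912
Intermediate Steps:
B(u) = 199 + 2*u² (B(u) = (u² + u²) + 199 = 2*u² + 199 = 199 + 2*u²)
B(195) - 1*34337 = (199 + 2*195²) - 1*34337 = (199 + 2*38025) - 34337 = (199 + 76050) - 34337 = 76249 - 34337 = 41912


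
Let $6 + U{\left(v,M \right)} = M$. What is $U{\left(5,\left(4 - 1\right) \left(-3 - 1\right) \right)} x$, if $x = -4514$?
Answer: $81252$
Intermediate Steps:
$U{\left(v,M \right)} = -6 + M$
$U{\left(5,\left(4 - 1\right) \left(-3 - 1\right) \right)} x = \left(-6 + \left(4 - 1\right) \left(-3 - 1\right)\right) \left(-4514\right) = \left(-6 + 3 \left(-4\right)\right) \left(-4514\right) = \left(-6 - 12\right) \left(-4514\right) = \left(-18\right) \left(-4514\right) = 81252$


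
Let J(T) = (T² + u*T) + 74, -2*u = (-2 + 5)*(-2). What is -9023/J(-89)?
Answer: -1289/1104 ≈ -1.1676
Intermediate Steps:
u = 3 (u = -(-2 + 5)*(-2)/2 = -3*(-2)/2 = -½*(-6) = 3)
J(T) = 74 + T² + 3*T (J(T) = (T² + 3*T) + 74 = 74 + T² + 3*T)
-9023/J(-89) = -9023/(74 + (-89)² + 3*(-89)) = -9023/(74 + 7921 - 267) = -9023/7728 = -9023*1/7728 = -1289/1104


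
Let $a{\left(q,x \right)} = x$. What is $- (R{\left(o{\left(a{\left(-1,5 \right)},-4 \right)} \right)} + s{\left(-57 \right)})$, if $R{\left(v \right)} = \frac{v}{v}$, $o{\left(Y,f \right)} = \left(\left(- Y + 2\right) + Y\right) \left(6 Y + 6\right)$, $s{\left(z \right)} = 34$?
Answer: $-35$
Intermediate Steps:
$o{\left(Y,f \right)} = 12 + 12 Y$ ($o{\left(Y,f \right)} = \left(\left(2 - Y\right) + Y\right) \left(6 + 6 Y\right) = 2 \left(6 + 6 Y\right) = 12 + 12 Y$)
$R{\left(v \right)} = 1$
$- (R{\left(o{\left(a{\left(-1,5 \right)},-4 \right)} \right)} + s{\left(-57 \right)}) = - (1 + 34) = \left(-1\right) 35 = -35$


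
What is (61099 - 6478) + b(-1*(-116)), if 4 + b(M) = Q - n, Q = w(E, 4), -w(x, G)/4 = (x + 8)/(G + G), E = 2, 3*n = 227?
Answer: 163609/3 ≈ 54536.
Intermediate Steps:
n = 227/3 (n = (1/3)*227 = 227/3 ≈ 75.667)
w(x, G) = -2*(8 + x)/G (w(x, G) = -4*(x + 8)/(G + G) = -4*(8 + x)/(2*G) = -4*(8 + x)*1/(2*G) = -2*(8 + x)/G)
Q = -5 (Q = 2*(-8 - 1*2)/4 = 2*(1/4)*(-8 - 2) = 2*(1/4)*(-10) = -5)
b(M) = -254/3 (b(M) = -4 + (-5 - 1*227/3) = -4 + (-5 - 227/3) = -4 - 242/3 = -254/3)
(61099 - 6478) + b(-1*(-116)) = (61099 - 6478) - 254/3 = 54621 - 254/3 = 163609/3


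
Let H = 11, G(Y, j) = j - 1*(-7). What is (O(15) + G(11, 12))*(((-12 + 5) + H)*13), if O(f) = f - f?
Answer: 988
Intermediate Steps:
O(f) = 0
G(Y, j) = 7 + j (G(Y, j) = j + 7 = 7 + j)
(O(15) + G(11, 12))*(((-12 + 5) + H)*13) = (0 + (7 + 12))*(((-12 + 5) + 11)*13) = (0 + 19)*((-7 + 11)*13) = 19*(4*13) = 19*52 = 988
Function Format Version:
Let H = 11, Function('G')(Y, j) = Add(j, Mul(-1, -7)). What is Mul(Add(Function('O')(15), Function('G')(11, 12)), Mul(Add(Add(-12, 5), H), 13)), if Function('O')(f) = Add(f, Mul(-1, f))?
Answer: 988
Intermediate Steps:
Function('O')(f) = 0
Function('G')(Y, j) = Add(7, j) (Function('G')(Y, j) = Add(j, 7) = Add(7, j))
Mul(Add(Function('O')(15), Function('G')(11, 12)), Mul(Add(Add(-12, 5), H), 13)) = Mul(Add(0, Add(7, 12)), Mul(Add(Add(-12, 5), 11), 13)) = Mul(Add(0, 19), Mul(Add(-7, 11), 13)) = Mul(19, Mul(4, 13)) = Mul(19, 52) = 988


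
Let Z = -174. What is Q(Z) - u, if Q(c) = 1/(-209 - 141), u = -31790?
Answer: 11126499/350 ≈ 31790.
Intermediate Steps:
Q(c) = -1/350 (Q(c) = 1/(-350) = -1/350)
Q(Z) - u = -1/350 - 1*(-31790) = -1/350 + 31790 = 11126499/350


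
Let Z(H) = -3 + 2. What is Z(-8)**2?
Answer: 1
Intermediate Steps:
Z(H) = -1
Z(-8)**2 = (-1)**2 = 1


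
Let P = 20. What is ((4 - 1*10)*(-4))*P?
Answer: 480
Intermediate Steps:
((4 - 1*10)*(-4))*P = ((4 - 1*10)*(-4))*20 = ((4 - 10)*(-4))*20 = -6*(-4)*20 = 24*20 = 480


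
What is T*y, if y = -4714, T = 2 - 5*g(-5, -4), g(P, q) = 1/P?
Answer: -14142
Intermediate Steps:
T = 3 (T = 2 - 5/(-5) = 2 - 5*(-⅕) = 2 + 1 = 3)
T*y = 3*(-4714) = -14142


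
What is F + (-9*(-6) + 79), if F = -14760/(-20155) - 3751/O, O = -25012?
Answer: 13498464181/100823372 ≈ 133.88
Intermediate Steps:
F = 88955705/100823372 (F = -14760/(-20155) - 3751/(-25012) = -14760*(-1/20155) - 3751*(-1/25012) = 2952/4031 + 3751/25012 = 88955705/100823372 ≈ 0.88229)
F + (-9*(-6) + 79) = 88955705/100823372 + (-9*(-6) + 79) = 88955705/100823372 + (54 + 79) = 88955705/100823372 + 133 = 13498464181/100823372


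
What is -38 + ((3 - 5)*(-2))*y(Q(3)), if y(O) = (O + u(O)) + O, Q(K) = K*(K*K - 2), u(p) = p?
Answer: 214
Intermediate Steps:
Q(K) = K*(-2 + K²) (Q(K) = K*(K² - 2) = K*(-2 + K²))
y(O) = 3*O (y(O) = (O + O) + O = 2*O + O = 3*O)
-38 + ((3 - 5)*(-2))*y(Q(3)) = -38 + ((3 - 5)*(-2))*(3*(3*(-2 + 3²))) = -38 + (-2*(-2))*(3*(3*(-2 + 9))) = -38 + 4*(3*(3*7)) = -38 + 4*(3*21) = -38 + 4*63 = -38 + 252 = 214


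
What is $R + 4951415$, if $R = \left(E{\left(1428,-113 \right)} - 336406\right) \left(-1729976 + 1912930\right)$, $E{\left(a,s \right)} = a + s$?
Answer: $-61301287399$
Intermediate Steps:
$R = -61306238814$ ($R = \left(\left(1428 - 113\right) - 336406\right) \left(-1729976 + 1912930\right) = \left(1315 - 336406\right) 182954 = \left(-335091\right) 182954 = -61306238814$)
$R + 4951415 = -61306238814 + 4951415 = -61301287399$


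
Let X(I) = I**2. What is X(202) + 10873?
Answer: 51677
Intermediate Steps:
X(202) + 10873 = 202**2 + 10873 = 40804 + 10873 = 51677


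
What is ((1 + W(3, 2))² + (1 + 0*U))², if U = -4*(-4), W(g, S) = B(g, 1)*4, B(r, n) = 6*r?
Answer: 28408900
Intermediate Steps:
W(g, S) = 24*g (W(g, S) = (6*g)*4 = 24*g)
U = 16
((1 + W(3, 2))² + (1 + 0*U))² = ((1 + 24*3)² + (1 + 0*16))² = ((1 + 72)² + (1 + 0))² = (73² + 1)² = (5329 + 1)² = 5330² = 28408900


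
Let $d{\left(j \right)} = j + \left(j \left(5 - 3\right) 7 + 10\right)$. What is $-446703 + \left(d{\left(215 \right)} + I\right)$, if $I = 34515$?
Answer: $-408953$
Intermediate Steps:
$d{\left(j \right)} = 10 + 15 j$ ($d{\left(j \right)} = j + \left(j 2 \cdot 7 + 10\right) = j + \left(2 j 7 + 10\right) = j + \left(14 j + 10\right) = j + \left(10 + 14 j\right) = 10 + 15 j$)
$-446703 + \left(d{\left(215 \right)} + I\right) = -446703 + \left(\left(10 + 15 \cdot 215\right) + 34515\right) = -446703 + \left(\left(10 + 3225\right) + 34515\right) = -446703 + \left(3235 + 34515\right) = -446703 + 37750 = -408953$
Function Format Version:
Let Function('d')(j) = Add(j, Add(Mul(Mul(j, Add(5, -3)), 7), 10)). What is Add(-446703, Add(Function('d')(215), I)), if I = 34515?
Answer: -408953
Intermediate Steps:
Function('d')(j) = Add(10, Mul(15, j)) (Function('d')(j) = Add(j, Add(Mul(Mul(j, 2), 7), 10)) = Add(j, Add(Mul(Mul(2, j), 7), 10)) = Add(j, Add(Mul(14, j), 10)) = Add(j, Add(10, Mul(14, j))) = Add(10, Mul(15, j)))
Add(-446703, Add(Function('d')(215), I)) = Add(-446703, Add(Add(10, Mul(15, 215)), 34515)) = Add(-446703, Add(Add(10, 3225), 34515)) = Add(-446703, Add(3235, 34515)) = Add(-446703, 37750) = -408953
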